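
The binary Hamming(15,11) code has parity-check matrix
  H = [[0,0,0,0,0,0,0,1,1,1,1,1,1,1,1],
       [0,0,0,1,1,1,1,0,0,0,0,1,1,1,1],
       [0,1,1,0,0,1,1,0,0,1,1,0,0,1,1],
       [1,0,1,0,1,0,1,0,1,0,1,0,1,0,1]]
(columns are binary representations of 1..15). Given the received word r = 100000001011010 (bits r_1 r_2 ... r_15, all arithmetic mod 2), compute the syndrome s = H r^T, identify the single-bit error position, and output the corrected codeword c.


s = (0, 0, 0, 1)^T, error position = 1, corrected codeword c = 000000001011010

Compute s = H r^T mod 2 one row at a time:
  s_1 = 0 + 1 + 0 + 1 + 1 + 0 + 1 + 0 = 4 ≡ 0 (mod 2).
  s_2 = 0 + 0 + 0 + 0 + 1 + 0 + 1 + 0 = 2 ≡ 0 (mod 2).
  s_3 = 0 + 0 + 0 + 0 + 0 + 1 + 1 + 0 = 2 ≡ 0 (mod 2).
  s_4 = 1 + 0 + 0 + 0 + 1 + 1 + 0 + 0 = 3 ≡ 1 (mod 2).
s = (0, 0, 0, 1)^T — this equals column 1 of H (binary 0001), so error is at position 1.
Correct: flip bit 1 of r = 100000001011010 to get c = 000000001011010.


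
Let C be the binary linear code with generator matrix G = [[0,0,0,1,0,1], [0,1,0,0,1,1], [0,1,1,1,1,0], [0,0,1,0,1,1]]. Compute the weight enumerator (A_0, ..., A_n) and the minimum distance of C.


Weight distribution: A_0 = 1, A_1 = 2, A_2 = 4, A_3 = 6, A_4 = 3. Minimum distance d = 1.

Enumerate all 2^4 = 16 messages m ∈ F_2^4.
For each, compute codeword c = mG in F_2^6, then tally its weight.
  m = 0000 → c = 000000, weight = 0.
  m = 1000 → c = 000101, weight = 2.
  m = 0100 → c = 010011, weight = 3.
  m = 1100 → c = 010110, weight = 3.
  m = 0010 → c = 011110, weight = 4.
  m = 1010 → c = 011011, weight = 4.
  m = 0110 → c = 001101, weight = 3.
  m = 1110 → c = 001000, weight = 1.
  m = 0001 → c = 001011, weight = 3.
  m = 1001 → c = 001110, weight = 3.
  m = 0101 → c = 011000, weight = 2.
  m = 1101 → c = 011101, weight = 4.
  m = 0011 → c = 010101, weight = 3.
  m = 1011 → c = 010000, weight = 1.
  m = 0111 → c = 000110, weight = 2.
  m = 1111 → c = 000011, weight = 2.
Tally weights:
  weight 0: 1 codewords.
  weight 1: 2 codewords.
  weight 2: 4 codewords.
  weight 3: 6 codewords.
  weight 4: 3 codewords.
Minimum distance d = smallest w > 0 with A_w > 0 = 1.
Sanity: Σ A_w = 16 = 2^4 = 16 ✓.


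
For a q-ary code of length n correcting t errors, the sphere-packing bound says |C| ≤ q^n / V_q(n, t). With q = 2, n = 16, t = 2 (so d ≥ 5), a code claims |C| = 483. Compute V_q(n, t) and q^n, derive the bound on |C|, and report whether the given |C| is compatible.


V_q(n, t) = 137, q^n = 65536, Hamming bound = 478, |C| = 483 > bound (violated).

Step 1: Compute V_q(n, t) = Σ_{j=0}^2 C(n, j) (q−1)^j.
  j = 0: C(16,0)·(1)^0 = 1·1 = 1.
  j = 1: C(16,1)·(1)^1 = 16·1 = 16.
  j = 2: C(16,2)·(1)^2 = 120·1 = 120.
  V_q(n, t) = 1 + 16 + 120 = 137.
Step 2: q^n = 2^16 = 65536.
Step 3: Hamming bound ⌊q^n / V_q(n,t)⌋ = ⌊65536/137⌋ = 478.
Step 4: Compare |C| = 483 to 478: violated.
The claimed |C| lies above the Hamming bound, so no 2-ary code of length 16 with d ≥ 5 can have 483 codewords.


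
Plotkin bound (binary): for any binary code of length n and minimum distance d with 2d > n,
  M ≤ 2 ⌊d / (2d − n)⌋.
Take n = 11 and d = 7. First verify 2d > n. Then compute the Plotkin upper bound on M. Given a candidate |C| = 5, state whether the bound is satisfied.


Plotkin bound M ≤ 4; given |C| = 5 > bound (violated).

Check applicability: 2d = 14, n = 11.
2d − n = 3 > 0, so Plotkin applies.
Compute d/(2d−n) = 7/3 ≈ 2.3333.
⌊d/(2d−n)⌋ = 2.
Plotkin bound: M ≤ 2·2 = 4.
Given |C| = 5, check: VIOLATED.
This |C| is above the Plotkin bound, so no binary code with n = 11, d = 7 and 5 codewords exists.


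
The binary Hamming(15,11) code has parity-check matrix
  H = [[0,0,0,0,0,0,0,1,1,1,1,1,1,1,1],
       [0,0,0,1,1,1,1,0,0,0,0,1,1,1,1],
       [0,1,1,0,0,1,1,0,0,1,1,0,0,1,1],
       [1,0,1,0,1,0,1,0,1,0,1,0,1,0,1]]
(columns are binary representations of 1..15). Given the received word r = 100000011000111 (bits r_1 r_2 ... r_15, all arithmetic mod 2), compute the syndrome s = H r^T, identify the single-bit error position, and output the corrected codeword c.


s = (1, 1, 0, 0)^T, error position = 12, corrected codeword c = 100000011001111

Compute s = H r^T mod 2 one row at a time:
  s_1 = 1 + 1 + 0 + 0 + 0 + 1 + 1 + 1 = 5 ≡ 1 (mod 2).
  s_2 = 0 + 0 + 0 + 0 + 0 + 1 + 1 + 1 = 3 ≡ 1 (mod 2).
  s_3 = 0 + 0 + 0 + 0 + 0 + 0 + 1 + 1 = 2 ≡ 0 (mod 2).
  s_4 = 1 + 0 + 0 + 0 + 1 + 0 + 1 + 1 = 4 ≡ 0 (mod 2).
s = (1, 1, 0, 0)^T — this equals column 12 of H (binary 1100), so error is at position 12.
Correct: flip bit 12 of r = 100000011000111 to get c = 100000011001111.


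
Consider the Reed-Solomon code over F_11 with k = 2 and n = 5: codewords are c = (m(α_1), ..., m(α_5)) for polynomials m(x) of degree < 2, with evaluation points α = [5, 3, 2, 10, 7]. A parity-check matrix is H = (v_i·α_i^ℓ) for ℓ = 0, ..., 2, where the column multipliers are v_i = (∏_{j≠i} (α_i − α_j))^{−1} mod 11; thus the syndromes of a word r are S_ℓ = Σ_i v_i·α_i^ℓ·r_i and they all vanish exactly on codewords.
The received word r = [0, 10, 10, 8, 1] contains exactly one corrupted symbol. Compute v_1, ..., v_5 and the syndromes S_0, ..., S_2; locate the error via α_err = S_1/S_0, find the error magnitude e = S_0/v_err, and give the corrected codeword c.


S = (5, 10, 9), error at position 3, error magnitude e = 6, c = [0, 10, 4, 8, 1].

Step 1: column multipliers v_i = (∏_{j≠i}(α_i − α_j))^{−1} mod 11.
  i = 1 (α = 5): (5−3)(5−2)(5−10)(5−7) = 2·3·(−5)·(−2) = 60 ≡ 5, so v_1 = 5^{−1} = 9 (mod 11).
  i = 2 (α = 3): (3−5)(3−2)(3−10)(3−7) = (−2)·1·(−7)·(−4) = −56 ≡ 10, so v_2 = 10^{−1} = 10 (mod 11).
  i = 3 (α = 2): (2−5)(2−3)(2−10)(2−7) = (−3)·(−1)·(−8)·(−5) = 120 ≡ 10, so v_3 = 10^{−1} = 10 (mod 11).
  i = 4 (α = 10): (10−5)(10−3)(10−2)(10−7) = 5·7·8·3 = 840 ≡ 4, so v_4 = 4^{−1} = 3 (mod 11).
  i = 5 (α = 7): (7−5)(7−3)(7−2)(7−10) = 2·4·5·(−3) = −120 ≡ 1, so v_5 = 1^{−1} = 1 (mod 11).
  v = [9, 10, 10, 3, 1].
Step 2: syndromes of r = [0, 10, 10, 8, 1] (all sums mod 11).
  S_0 = Σ v_i r_i = 9·0 + 10·10 + 10·10 + 3·8 + 1·1 = 225 ≡ 5.
  S_1 = Σ v_i α_i r_i = 9·5·0 + 10·3·10 + 10·2·10 + 3·10·8 + 1·7·1 = 747 ≡ 10.
  α_i^2 mod 11 = [3, 9, 4, 1, 5].
  S_2 = Σ v_i α_i^2 r_i = 9·3·0 + 10·9·10 + 10·4·10 + 3·1·8 + 1·5·1 = 1329 ≡ 9.
  S = (5, 10, 9) ≠ 0, so r is not a codeword (an error is present).
Step 3: locate the error. For a single error e at position i, S_ℓ = v_i·e·α_i^ℓ, so α_err = S_1/S_0.
  S_0^{−1} = 5^{−1} = 9 (mod 11), so α_err = 10·9 = 90 ≡ 2 = α_3. Error position i = 3.
  Consistency check: S_2/S_1 = 9·10 = 90 ≡ 2 = α_err ✓ (single-error assumption holds).
Step 4: error magnitude e = S_0/v_3 = S_0·∏_{j≠3}(α_3 − α_j) = 5·10 = 50 ≡ 6 (mod 11).
Step 5: correct position 3: c_3 = r_3 − e = 10 − 6 ≡ 4 (mod 11). Hence c = [0, 10, 4, 8, 1].
  Check: interpolating c through the α_i gives m(x) = 3 + 6·x (degree < 2) with m(α_i) = c_i for every i, so c is indeed a codeword.


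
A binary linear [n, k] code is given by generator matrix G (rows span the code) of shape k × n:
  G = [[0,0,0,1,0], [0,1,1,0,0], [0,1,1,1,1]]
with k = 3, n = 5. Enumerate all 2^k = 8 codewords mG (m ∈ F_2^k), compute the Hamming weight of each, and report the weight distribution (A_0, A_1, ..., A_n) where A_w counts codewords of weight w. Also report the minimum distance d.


Weight distribution: A_0 = 1, A_1 = 2, A_2 = 2, A_3 = 2, A_4 = 1. Minimum distance d = 1.

Enumerate all 2^3 = 8 messages m ∈ F_2^3.
For each, compute codeword c = mG in F_2^5, then tally its weight.
  m = 000 → c = 00000, weight = 0.
  m = 100 → c = 00010, weight = 1.
  m = 010 → c = 01100, weight = 2.
  m = 110 → c = 01110, weight = 3.
  m = 001 → c = 01111, weight = 4.
  m = 101 → c = 01101, weight = 3.
  m = 011 → c = 00011, weight = 2.
  m = 111 → c = 00001, weight = 1.
Tally weights:
  weight 0: 1 codewords.
  weight 1: 2 codewords.
  weight 2: 2 codewords.
  weight 3: 2 codewords.
  weight 4: 1 codewords.
Minimum distance d = smallest w > 0 with A_w > 0 = 1.
Sanity: Σ A_w = 8 = 2^3 = 8 ✓.


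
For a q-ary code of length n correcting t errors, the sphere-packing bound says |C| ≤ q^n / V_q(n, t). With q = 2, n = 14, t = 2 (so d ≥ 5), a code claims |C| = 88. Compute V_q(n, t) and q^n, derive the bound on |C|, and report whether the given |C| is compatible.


V_q(n, t) = 106, q^n = 16384, Hamming bound = 154, |C| = 88 ≤ bound (satisfied).

Step 1: Compute V_q(n, t) = Σ_{j=0}^2 C(n, j) (q−1)^j.
  j = 0: C(14,0)·(1)^0 = 1·1 = 1.
  j = 1: C(14,1)·(1)^1 = 14·1 = 14.
  j = 2: C(14,2)·(1)^2 = 91·1 = 91.
  V_q(n, t) = 1 + 14 + 91 = 106.
Step 2: q^n = 2^14 = 16384.
Step 3: Hamming bound ⌊q^n / V_q(n,t)⌋ = ⌊16384/106⌋ = 154.
Step 4: Compare |C| = 88 to 154: satisfied.
The claimed |C| lies below the Hamming bound.


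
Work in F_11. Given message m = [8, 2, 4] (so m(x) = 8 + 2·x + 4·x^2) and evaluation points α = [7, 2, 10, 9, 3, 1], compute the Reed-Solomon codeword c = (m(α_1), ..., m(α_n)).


c = [9, 6, 10, 9, 6, 3]

Message polynomial: m(x) = 8 + 2·x + 4·x^2 (mod 11).
For each evaluation point α_i, compute m(α_i) mod 11:
  α_1 = 7: Horner steps 4 → 8 → 9, so m(7) = 9.
  α_2 = 2: Horner steps 4 → 10 → 6, so m(2) = 6.
  α_3 = 10: Horner steps 4 → 9 → 10, so m(10) = 10.
  α_4 = 9: Horner steps 4 → 5 → 9, so m(9) = 9.
  α_5 = 3: Horner steps 4 → 3 → 6, so m(3) = 6.
  α_6 = 1: Horner steps 4 → 6 → 3, so m(1) = 3.
Codeword c = [9, 6, 10, 9, 6, 3] ∈ F_11^6.


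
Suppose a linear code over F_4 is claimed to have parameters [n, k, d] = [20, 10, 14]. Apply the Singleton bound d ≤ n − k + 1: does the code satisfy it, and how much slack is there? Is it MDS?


Singleton RHS = n − k + 1 = 11, slack = -3, bound violated (no such code; not MDS).

Singleton bound: d ≤ n − k + 1.
Here n = 20, k = 10, so n − k + 1 = 11.
Given d = 14, check d ≤ 11: NO.
Slack = (n − k + 1) − d = -3.
The slack is negative: d = 14 exceeds n − k + 1 = 11 by 3, so the Singleton bound is violated and no linear [20, 10, 14]_4 code can exist. In particular it is not MDS (MDS requires d = n − k + 1 exactly).
Description: the claimed parameters are [20, 10, 14]_4; such a code would be impossible (violates the Singleton bound).


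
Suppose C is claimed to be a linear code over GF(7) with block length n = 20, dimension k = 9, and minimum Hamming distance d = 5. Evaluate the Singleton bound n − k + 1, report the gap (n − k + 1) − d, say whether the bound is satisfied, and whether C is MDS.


Singleton RHS = n − k + 1 = 12, slack = 7, bound satisfied, not MDS.

Singleton bound: d ≤ n − k + 1.
Here n = 20, k = 9, so n − k + 1 = 12.
Given d = 5, check d ≤ 12: YES.
Slack = (n − k + 1) − d = 7.
The code is NOT MDS (slack = 7 > 0).
Description: the claimed parameters are [20, 9, 5]_7; such a code would be non-MDS.


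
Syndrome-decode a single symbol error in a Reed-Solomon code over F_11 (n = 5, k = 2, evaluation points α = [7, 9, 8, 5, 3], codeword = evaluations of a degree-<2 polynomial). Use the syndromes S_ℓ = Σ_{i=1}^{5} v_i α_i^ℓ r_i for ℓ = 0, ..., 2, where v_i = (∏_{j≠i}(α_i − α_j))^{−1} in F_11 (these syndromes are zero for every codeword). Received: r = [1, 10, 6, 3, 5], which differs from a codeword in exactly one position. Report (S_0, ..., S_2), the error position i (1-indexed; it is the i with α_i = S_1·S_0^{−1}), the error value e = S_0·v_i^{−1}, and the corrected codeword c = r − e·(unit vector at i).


S = (4, 10, 3), error at position 3, error magnitude e = 6, c = [1, 10, 0, 3, 5].

Step 1: column multipliers v_i = (∏_{j≠i}(α_i − α_j))^{−1} mod 11.
  i = 1 (α = 7): (7−9)(7−8)(7−5)(7−3) = (−2)·(−1)·2·4 = 16 ≡ 5, so v_1 = 5^{−1} = 9 (mod 11).
  i = 2 (α = 9): (9−7)(9−8)(9−5)(9−3) = 2·1·4·6 = 48 ≡ 4, so v_2 = 4^{−1} = 3 (mod 11).
  i = 3 (α = 8): (8−7)(8−9)(8−5)(8−3) = 1·(−1)·3·5 = −15 ≡ 7, so v_3 = 7^{−1} = 8 (mod 11).
  i = 4 (α = 5): (5−7)(5−9)(5−8)(5−3) = (−2)·(−4)·(−3)·2 = −48 ≡ 7, so v_4 = 7^{−1} = 8 (mod 11).
  i = 5 (α = 3): (3−7)(3−9)(3−8)(3−5) = (−4)·(−6)·(−5)·(−2) = 240 ≡ 9, so v_5 = 9^{−1} = 5 (mod 11).
  v = [9, 3, 8, 8, 5].
Step 2: syndromes of r = [1, 10, 6, 3, 5] (all sums mod 11).
  S_0 = Σ v_i r_i = 9·1 + 3·10 + 8·6 + 8·3 + 5·5 = 136 ≡ 4.
  S_1 = Σ v_i α_i r_i = 9·7·1 + 3·9·10 + 8·8·6 + 8·5·3 + 5·3·5 = 912 ≡ 10.
  α_i^2 mod 11 = [5, 4, 9, 3, 9].
  S_2 = Σ v_i α_i^2 r_i = 9·5·1 + 3·4·10 + 8·9·6 + 8·3·3 + 5·9·5 = 894 ≡ 3.
  S = (4, 10, 3) ≠ 0, so r is not a codeword (an error is present).
Step 3: locate the error. For a single error e at position i, S_ℓ = v_i·e·α_i^ℓ, so α_err = S_1/S_0.
  S_0^{−1} = 4^{−1} = 3 (mod 11), so α_err = 10·3 = 30 ≡ 8 = α_3. Error position i = 3.
  Consistency check: S_2/S_1 = 3·10 = 30 ≡ 8 = α_err ✓ (single-error assumption holds).
Step 4: error magnitude e = S_0/v_3 = S_0·∏_{j≠3}(α_3 − α_j) = 4·7 = 28 ≡ 6 (mod 11).
Step 5: correct position 3: c_3 = r_3 − e = 6 − 6 ≡ 0 (mod 11). Hence c = [1, 10, 0, 3, 5].
  Check: interpolating c through the α_i gives m(x) = 8 + 10·x (degree < 2) with m(α_i) = c_i for every i, so c is indeed a codeword.


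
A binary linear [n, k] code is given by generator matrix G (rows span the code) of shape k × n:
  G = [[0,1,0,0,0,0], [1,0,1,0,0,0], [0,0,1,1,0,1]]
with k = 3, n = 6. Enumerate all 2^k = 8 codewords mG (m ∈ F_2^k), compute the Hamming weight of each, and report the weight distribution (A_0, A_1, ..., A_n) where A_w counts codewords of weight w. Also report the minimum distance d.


Weight distribution: A_0 = 1, A_1 = 1, A_2 = 1, A_3 = 3, A_4 = 2. Minimum distance d = 1.

Enumerate all 2^3 = 8 messages m ∈ F_2^3.
For each, compute codeword c = mG in F_2^6, then tally its weight.
  m = 000 → c = 000000, weight = 0.
  m = 100 → c = 010000, weight = 1.
  m = 010 → c = 101000, weight = 2.
  m = 110 → c = 111000, weight = 3.
  m = 001 → c = 001101, weight = 3.
  m = 101 → c = 011101, weight = 4.
  m = 011 → c = 100101, weight = 3.
  m = 111 → c = 110101, weight = 4.
Tally weights:
  weight 0: 1 codewords.
  weight 1: 1 codewords.
  weight 2: 1 codewords.
  weight 3: 3 codewords.
  weight 4: 2 codewords.
Minimum distance d = smallest w > 0 with A_w > 0 = 1.
Sanity: Σ A_w = 8 = 2^3 = 8 ✓.


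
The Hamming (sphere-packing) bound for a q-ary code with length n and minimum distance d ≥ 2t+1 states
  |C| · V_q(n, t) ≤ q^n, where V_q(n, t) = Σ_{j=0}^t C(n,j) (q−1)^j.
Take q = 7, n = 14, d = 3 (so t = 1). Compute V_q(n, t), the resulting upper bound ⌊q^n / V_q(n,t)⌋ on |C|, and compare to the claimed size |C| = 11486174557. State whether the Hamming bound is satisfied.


V_q(n, t) = 85, q^n = 678223072849, Hamming bound = 7979094974, |C| = 11486174557 > bound (violated).

Step 1: Compute V_q(n, t) = Σ_{j=0}^1 C(n, j) (q−1)^j.
  j = 0: C(14,0)·(6)^0 = 1·1 = 1.
  j = 1: C(14,1)·(6)^1 = 14·6 = 84.
  V_q(n, t) = 1 + 84 = 85.
Step 2: q^n = 7^14 = 678223072849.
Step 3: Hamming bound ⌊q^n / V_q(n,t)⌋ = ⌊678223072849/85⌋ = 7979094974.
Step 4: Compare |C| = 11486174557 to 7979094974: violated.
The claimed |C| lies above the Hamming bound, so no 7-ary code of length 14 with d ≥ 3 can have 11486174557 codewords.


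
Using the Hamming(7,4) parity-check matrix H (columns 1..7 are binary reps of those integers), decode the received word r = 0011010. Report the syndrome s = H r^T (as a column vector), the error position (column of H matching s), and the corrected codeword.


s = (0, 0, 1)^T, error position = 1, corrected codeword c = 1011010

Compute s = H r^T mod 2 one row at a time:
  s_1 = 1 + 0 + 1 + 0 = 2 ≡ 0 (mod 2).
  s_2 = 0 + 1 + 1 + 0 = 2 ≡ 0 (mod 2).
  s_3 = 0 + 1 + 0 + 0 = 1 ≡ 1 (mod 2).
s = (0, 0, 1)^T — this equals column 1 of H (binary 001), so error is at position 1.
Correct: flip bit 1 of r = 0011010 to get c = 1011010.


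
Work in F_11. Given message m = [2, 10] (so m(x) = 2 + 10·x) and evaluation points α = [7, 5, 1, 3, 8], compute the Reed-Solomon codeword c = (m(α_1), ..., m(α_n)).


c = [6, 8, 1, 10, 5]

Message polynomial: m(x) = 2 + 10·x (mod 11).
For each evaluation point α_i, compute m(α_i) mod 11:
  α_1 = 7: Horner steps 10 → 6, so m(7) = 6.
  α_2 = 5: Horner steps 10 → 8, so m(5) = 8.
  α_3 = 1: Horner steps 10 → 1, so m(1) = 1.
  α_4 = 3: Horner steps 10 → 10, so m(3) = 10.
  α_5 = 8: Horner steps 10 → 5, so m(8) = 5.
Codeword c = [6, 8, 1, 10, 5] ∈ F_11^5.


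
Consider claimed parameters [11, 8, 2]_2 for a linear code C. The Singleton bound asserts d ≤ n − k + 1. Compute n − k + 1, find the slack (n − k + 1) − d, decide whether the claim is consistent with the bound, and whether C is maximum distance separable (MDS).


Singleton RHS = n − k + 1 = 4, slack = 2, bound satisfied, not MDS.

Singleton bound: d ≤ n − k + 1.
Here n = 11, k = 8, so n − k + 1 = 4.
Given d = 2, check d ≤ 4: YES.
Slack = (n − k + 1) − d = 2.
The code is NOT MDS (slack = 2 > 0).
Description: the claimed parameters are [11, 8, 2]_2; such a code would be non-MDS.


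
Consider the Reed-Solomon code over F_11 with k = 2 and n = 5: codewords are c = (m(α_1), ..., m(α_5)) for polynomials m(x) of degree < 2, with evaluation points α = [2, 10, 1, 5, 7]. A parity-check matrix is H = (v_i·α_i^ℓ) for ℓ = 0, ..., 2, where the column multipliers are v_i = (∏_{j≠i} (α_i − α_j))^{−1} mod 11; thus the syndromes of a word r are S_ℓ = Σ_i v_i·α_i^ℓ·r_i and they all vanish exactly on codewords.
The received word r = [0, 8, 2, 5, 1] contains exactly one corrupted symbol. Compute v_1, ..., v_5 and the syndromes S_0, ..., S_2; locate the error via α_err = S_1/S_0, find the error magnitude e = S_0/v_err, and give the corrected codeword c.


S = (1, 10, 1), error at position 2, error magnitude e = 2, c = [0, 6, 2, 5, 1].

Step 1: column multipliers v_i = (∏_{j≠i}(α_i − α_j))^{−1} mod 11.
  i = 1 (α = 2): (2−10)(2−1)(2−5)(2−7) = (−8)·1·(−3)·(−5) = −120 ≡ 1, so v_1 = 1^{−1} = 1 (mod 11).
  i = 2 (α = 10): (10−2)(10−1)(10−5)(10−7) = 8·9·5·3 = 1080 ≡ 2, so v_2 = 2^{−1} = 6 (mod 11).
  i = 3 (α = 1): (1−2)(1−10)(1−5)(1−7) = (−1)·(−9)·(−4)·(−6) = 216 ≡ 7, so v_3 = 7^{−1} = 8 (mod 11).
  i = 4 (α = 5): (5−2)(5−10)(5−1)(5−7) = 3·(−5)·4·(−2) = 120 ≡ 10, so v_4 = 10^{−1} = 10 (mod 11).
  i = 5 (α = 7): (7−2)(7−10)(7−1)(7−5) = 5·(−3)·6·2 = −180 ≡ 7, so v_5 = 7^{−1} = 8 (mod 11).
  v = [1, 6, 8, 10, 8].
Step 2: syndromes of r = [0, 8, 2, 5, 1] (all sums mod 11).
  S_0 = Σ v_i r_i = 1·0 + 6·8 + 8·2 + 10·5 + 8·1 = 122 ≡ 1.
  S_1 = Σ v_i α_i r_i = 1·2·0 + 6·10·8 + 8·1·2 + 10·5·5 + 8·7·1 = 802 ≡ 10.
  α_i^2 mod 11 = [4, 1, 1, 3, 5].
  S_2 = Σ v_i α_i^2 r_i = 1·4·0 + 6·1·8 + 8·1·2 + 10·3·5 + 8·5·1 = 254 ≡ 1.
  S = (1, 10, 1) ≠ 0, so r is not a codeword (an error is present).
Step 3: locate the error. For a single error e at position i, S_ℓ = v_i·e·α_i^ℓ, so α_err = S_1/S_0.
  S_0^{−1} = 1^{−1} = 1 (mod 11), so α_err = 10·1 = 10 ≡ 10 = α_2. Error position i = 2.
  Consistency check: S_2/S_1 = 1·10 = 10 ≡ 10 = α_err ✓ (single-error assumption holds).
Step 4: error magnitude e = S_0/v_2 = S_0·∏_{j≠2}(α_2 − α_j) = 1·2 = 2 ≡ 2 (mod 11).
Step 5: correct position 2: c_2 = r_2 − e = 8 − 2 ≡ 6 (mod 11). Hence c = [0, 6, 2, 5, 1].
  Check: interpolating c through the α_i gives m(x) = 4 + 9·x (degree < 2) with m(α_i) = c_i for every i, so c is indeed a codeword.


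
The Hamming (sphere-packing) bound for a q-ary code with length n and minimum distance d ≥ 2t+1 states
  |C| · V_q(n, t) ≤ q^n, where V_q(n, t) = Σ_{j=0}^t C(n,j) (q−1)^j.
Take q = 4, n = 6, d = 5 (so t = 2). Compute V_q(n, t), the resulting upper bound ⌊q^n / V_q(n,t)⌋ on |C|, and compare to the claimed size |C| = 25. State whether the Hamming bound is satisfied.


V_q(n, t) = 154, q^n = 4096, Hamming bound = 26, |C| = 25 ≤ bound (satisfied).

Step 1: Compute V_q(n, t) = Σ_{j=0}^2 C(n, j) (q−1)^j.
  j = 0: C(6,0)·(3)^0 = 1·1 = 1.
  j = 1: C(6,1)·(3)^1 = 6·3 = 18.
  j = 2: C(6,2)·(3)^2 = 15·9 = 135.
  V_q(n, t) = 1 + 18 + 135 = 154.
Step 2: q^n = 4^6 = 4096.
Step 3: Hamming bound ⌊q^n / V_q(n,t)⌋ = ⌊4096/154⌋ = 26.
Step 4: Compare |C| = 25 to 26: satisfied.
The claimed |C| lies below the Hamming bound.


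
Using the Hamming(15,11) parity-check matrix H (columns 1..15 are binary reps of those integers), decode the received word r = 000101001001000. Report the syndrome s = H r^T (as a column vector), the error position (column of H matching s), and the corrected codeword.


s = (0, 1, 1, 1)^T, error position = 7, corrected codeword c = 000101101001000

Compute s = H r^T mod 2 one row at a time:
  s_1 = 0 + 1 + 0 + 0 + 1 + 0 + 0 + 0 = 2 ≡ 0 (mod 2).
  s_2 = 1 + 0 + 1 + 0 + 1 + 0 + 0 + 0 = 3 ≡ 1 (mod 2).
  s_3 = 0 + 0 + 1 + 0 + 0 + 0 + 0 + 0 = 1 ≡ 1 (mod 2).
  s_4 = 0 + 0 + 0 + 0 + 1 + 0 + 0 + 0 = 1 ≡ 1 (mod 2).
s = (0, 1, 1, 1)^T — this equals column 7 of H (binary 0111), so error is at position 7.
Correct: flip bit 7 of r = 000101001001000 to get c = 000101101001000.


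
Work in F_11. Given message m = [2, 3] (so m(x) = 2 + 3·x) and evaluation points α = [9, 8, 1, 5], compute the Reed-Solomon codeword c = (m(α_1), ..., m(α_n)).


c = [7, 4, 5, 6]

Message polynomial: m(x) = 2 + 3·x (mod 11).
For each evaluation point α_i, compute m(α_i) mod 11:
  α_1 = 9: Horner steps 3 → 7, so m(9) = 7.
  α_2 = 8: Horner steps 3 → 4, so m(8) = 4.
  α_3 = 1: Horner steps 3 → 5, so m(1) = 5.
  α_4 = 5: Horner steps 3 → 6, so m(5) = 6.
Codeword c = [7, 4, 5, 6] ∈ F_11^4.


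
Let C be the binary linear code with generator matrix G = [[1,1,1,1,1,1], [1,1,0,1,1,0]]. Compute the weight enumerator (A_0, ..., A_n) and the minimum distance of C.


Weight distribution: A_0 = 1, A_2 = 1, A_4 = 1, A_6 = 1. Minimum distance d = 2.

Enumerate all 2^2 = 4 messages m ∈ F_2^2.
For each, compute codeword c = mG in F_2^6, then tally its weight.
  m = 00 → c = 000000, weight = 0.
  m = 10 → c = 111111, weight = 6.
  m = 01 → c = 110110, weight = 4.
  m = 11 → c = 001001, weight = 2.
Tally weights:
  weight 0: 1 codewords.
  weight 2: 1 codewords.
  weight 4: 1 codewords.
  weight 6: 1 codewords.
Minimum distance d = smallest w > 0 with A_w > 0 = 2.
Sanity: Σ A_w = 4 = 2^2 = 4 ✓.


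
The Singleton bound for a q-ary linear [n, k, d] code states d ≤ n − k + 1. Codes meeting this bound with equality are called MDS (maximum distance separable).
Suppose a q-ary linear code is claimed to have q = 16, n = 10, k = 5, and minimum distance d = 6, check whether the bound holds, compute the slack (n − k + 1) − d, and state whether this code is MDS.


Singleton RHS = n − k + 1 = 6, slack = 0, bound satisfied, MDS.

Singleton bound: d ≤ n − k + 1.
Here n = 10, k = 5, so n − k + 1 = 6.
Given d = 6, check d ≤ 6: YES.
Slack = (n − k + 1) − d = 0.
The code is MDS (slack = 0).
Description: the claimed parameters are [10, 5, 6]_16; such a code would be MDS (meets Singleton bound).


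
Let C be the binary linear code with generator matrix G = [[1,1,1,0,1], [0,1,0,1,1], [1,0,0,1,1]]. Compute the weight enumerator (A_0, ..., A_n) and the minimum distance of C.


Weight distribution: A_0 = 1, A_2 = 2, A_3 = 4, A_4 = 1. Minimum distance d = 2.

Enumerate all 2^3 = 8 messages m ∈ F_2^3.
For each, compute codeword c = mG in F_2^5, then tally its weight.
  m = 000 → c = 00000, weight = 0.
  m = 100 → c = 11101, weight = 4.
  m = 010 → c = 01011, weight = 3.
  m = 110 → c = 10110, weight = 3.
  m = 001 → c = 10011, weight = 3.
  m = 101 → c = 01110, weight = 3.
  m = 011 → c = 11000, weight = 2.
  m = 111 → c = 00101, weight = 2.
Tally weights:
  weight 0: 1 codewords.
  weight 2: 2 codewords.
  weight 3: 4 codewords.
  weight 4: 1 codewords.
Minimum distance d = smallest w > 0 with A_w > 0 = 2.
Sanity: Σ A_w = 8 = 2^3 = 8 ✓.


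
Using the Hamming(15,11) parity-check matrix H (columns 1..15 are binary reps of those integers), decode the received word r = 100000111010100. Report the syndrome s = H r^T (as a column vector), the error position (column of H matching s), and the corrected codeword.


s = (0, 0, 0, 1)^T, error position = 1, corrected codeword c = 000000111010100

Compute s = H r^T mod 2 one row at a time:
  s_1 = 1 + 1 + 0 + 1 + 0 + 1 + 0 + 0 = 4 ≡ 0 (mod 2).
  s_2 = 0 + 0 + 0 + 1 + 0 + 1 + 0 + 0 = 2 ≡ 0 (mod 2).
  s_3 = 0 + 0 + 0 + 1 + 0 + 1 + 0 + 0 = 2 ≡ 0 (mod 2).
  s_4 = 1 + 0 + 0 + 1 + 1 + 1 + 1 + 0 = 5 ≡ 1 (mod 2).
s = (0, 0, 0, 1)^T — this equals column 1 of H (binary 0001), so error is at position 1.
Correct: flip bit 1 of r = 100000111010100 to get c = 000000111010100.


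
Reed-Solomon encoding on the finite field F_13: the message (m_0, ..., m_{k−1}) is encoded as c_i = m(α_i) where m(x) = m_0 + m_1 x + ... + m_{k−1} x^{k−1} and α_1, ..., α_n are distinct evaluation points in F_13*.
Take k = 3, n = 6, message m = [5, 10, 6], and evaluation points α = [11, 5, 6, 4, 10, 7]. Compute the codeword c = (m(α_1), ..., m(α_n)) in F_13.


c = [9, 10, 8, 11, 3, 5]

Message polynomial: m(x) = 5 + 10·x + 6·x^2 (mod 13).
For each evaluation point α_i, compute m(α_i) mod 13:
  α_1 = 11: Horner steps 6 → 11 → 9, so m(11) = 9.
  α_2 = 5: Horner steps 6 → 1 → 10, so m(5) = 10.
  α_3 = 6: Horner steps 6 → 7 → 8, so m(6) = 8.
  α_4 = 4: Horner steps 6 → 8 → 11, so m(4) = 11.
  α_5 = 10: Horner steps 6 → 5 → 3, so m(10) = 3.
  α_6 = 7: Horner steps 6 → 0 → 5, so m(7) = 5.
Codeword c = [9, 10, 8, 11, 3, 5] ∈ F_13^6.


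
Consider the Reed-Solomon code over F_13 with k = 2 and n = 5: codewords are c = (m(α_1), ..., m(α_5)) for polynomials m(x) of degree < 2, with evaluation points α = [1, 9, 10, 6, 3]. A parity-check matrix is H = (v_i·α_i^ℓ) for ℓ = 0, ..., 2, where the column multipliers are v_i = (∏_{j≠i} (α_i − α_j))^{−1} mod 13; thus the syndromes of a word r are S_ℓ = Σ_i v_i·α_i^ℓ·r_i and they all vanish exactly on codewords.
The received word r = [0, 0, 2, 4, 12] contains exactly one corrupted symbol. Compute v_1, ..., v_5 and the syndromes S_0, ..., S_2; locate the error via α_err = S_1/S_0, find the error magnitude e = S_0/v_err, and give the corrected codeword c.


S = (9, 3, 1), error at position 2, error magnitude e = 4, c = [0, 9, 2, 4, 12].

Step 1: column multipliers v_i = (∏_{j≠i}(α_i − α_j))^{−1} mod 13.
  i = 1 (α = 1): (1−9)(1−10)(1−6)(1−3) = (−8)·(−9)·(−5)·(−2) = 720 ≡ 5, so v_1 = 5^{−1} = 8 (mod 13).
  i = 2 (α = 9): (9−1)(9−10)(9−6)(9−3) = 8·(−1)·3·6 = −144 ≡ 12, so v_2 = 12^{−1} = 12 (mod 13).
  i = 3 (α = 10): (10−1)(10−9)(10−6)(10−3) = 9·1·4·7 = 252 ≡ 5, so v_3 = 5^{−1} = 8 (mod 13).
  i = 4 (α = 6): (6−1)(6−9)(6−10)(6−3) = 5·(−3)·(−4)·3 = 180 ≡ 11, so v_4 = 11^{−1} = 6 (mod 13).
  i = 5 (α = 3): (3−1)(3−9)(3−10)(3−6) = 2·(−6)·(−7)·(−3) = −252 ≡ 8, so v_5 = 8^{−1} = 5 (mod 13).
  v = [8, 12, 8, 6, 5].
Step 2: syndromes of r = [0, 0, 2, 4, 12] (all sums mod 13).
  S_0 = Σ v_i r_i = 8·0 + 12·0 + 8·2 + 6·4 + 5·12 = 100 ≡ 9.
  S_1 = Σ v_i α_i r_i = 8·1·0 + 12·9·0 + 8·10·2 + 6·6·4 + 5·3·12 = 484 ≡ 3.
  α_i^2 mod 13 = [1, 3, 9, 10, 9].
  S_2 = Σ v_i α_i^2 r_i = 8·1·0 + 12·3·0 + 8·9·2 + 6·10·4 + 5·9·12 = 924 ≡ 1.
  S = (9, 3, 1) ≠ 0, so r is not a codeword (an error is present).
Step 3: locate the error. For a single error e at position i, S_ℓ = v_i·e·α_i^ℓ, so α_err = S_1/S_0.
  S_0^{−1} = 9^{−1} = 3 (mod 13), so α_err = 3·3 = 9 ≡ 9 = α_2. Error position i = 2.
  Consistency check: S_2/S_1 = 1·9 = 9 ≡ 9 = α_err ✓ (single-error assumption holds).
Step 4: error magnitude e = S_0/v_2 = S_0·∏_{j≠2}(α_2 − α_j) = 9·12 = 108 ≡ 4 (mod 13).
Step 5: correct position 2: c_2 = r_2 − e = 0 − 4 ≡ 9 (mod 13). Hence c = [0, 9, 2, 4, 12].
  Check: interpolating c through the α_i gives m(x) = 7 + 6·x (degree < 2) with m(α_i) = c_i for every i, so c is indeed a codeword.


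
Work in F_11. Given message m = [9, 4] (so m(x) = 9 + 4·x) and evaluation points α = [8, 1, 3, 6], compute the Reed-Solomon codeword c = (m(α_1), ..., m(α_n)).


c = [8, 2, 10, 0]

Message polynomial: m(x) = 9 + 4·x (mod 11).
For each evaluation point α_i, compute m(α_i) mod 11:
  α_1 = 8: Horner steps 4 → 8, so m(8) = 8.
  α_2 = 1: Horner steps 4 → 2, so m(1) = 2.
  α_3 = 3: Horner steps 4 → 10, so m(3) = 10.
  α_4 = 6: Horner steps 4 → 0, so m(6) = 0.
Codeword c = [8, 2, 10, 0] ∈ F_11^4.


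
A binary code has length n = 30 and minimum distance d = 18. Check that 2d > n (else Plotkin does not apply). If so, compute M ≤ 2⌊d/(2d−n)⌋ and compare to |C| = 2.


Plotkin bound M ≤ 6; given |C| = 2 ≤ bound (satisfied).

Check applicability: 2d = 36, n = 30.
2d − n = 6 > 0, so Plotkin applies.
Compute d/(2d−n) = 18/6 ≈ 3.0000.
⌊d/(2d−n)⌋ = 3.
Plotkin bound: M ≤ 2·3 = 6.
Given |C| = 2, check: satisfied.
This |C| is below the Plotkin bound.


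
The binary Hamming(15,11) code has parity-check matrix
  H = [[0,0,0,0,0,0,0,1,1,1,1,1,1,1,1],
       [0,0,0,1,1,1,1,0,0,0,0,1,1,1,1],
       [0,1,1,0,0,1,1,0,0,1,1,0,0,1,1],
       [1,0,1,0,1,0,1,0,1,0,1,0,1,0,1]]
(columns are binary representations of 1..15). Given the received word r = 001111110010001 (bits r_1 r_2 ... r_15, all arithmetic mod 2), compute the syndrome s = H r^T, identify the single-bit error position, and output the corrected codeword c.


s = (1, 1, 1, 1)^T, error position = 15, corrected codeword c = 001111110010000

Compute s = H r^T mod 2 one row at a time:
  s_1 = 1 + 0 + 0 + 1 + 0 + 0 + 0 + 1 = 3 ≡ 1 (mod 2).
  s_2 = 1 + 1 + 1 + 1 + 0 + 0 + 0 + 1 = 5 ≡ 1 (mod 2).
  s_3 = 0 + 1 + 1 + 1 + 0 + 1 + 0 + 1 = 5 ≡ 1 (mod 2).
  s_4 = 0 + 1 + 1 + 1 + 0 + 1 + 0 + 1 = 5 ≡ 1 (mod 2).
s = (1, 1, 1, 1)^T — this equals column 15 of H (binary 1111), so error is at position 15.
Correct: flip bit 15 of r = 001111110010001 to get c = 001111110010000.


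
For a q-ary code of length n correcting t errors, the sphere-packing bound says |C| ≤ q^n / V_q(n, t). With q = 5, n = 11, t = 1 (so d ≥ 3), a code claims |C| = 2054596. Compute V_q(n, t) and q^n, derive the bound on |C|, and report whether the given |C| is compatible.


V_q(n, t) = 45, q^n = 48828125, Hamming bound = 1085069, |C| = 2054596 > bound (violated).

Step 1: Compute V_q(n, t) = Σ_{j=0}^1 C(n, j) (q−1)^j.
  j = 0: C(11,0)·(4)^0 = 1·1 = 1.
  j = 1: C(11,1)·(4)^1 = 11·4 = 44.
  V_q(n, t) = 1 + 44 = 45.
Step 2: q^n = 5^11 = 48828125.
Step 3: Hamming bound ⌊q^n / V_q(n,t)⌋ = ⌊48828125/45⌋ = 1085069.
Step 4: Compare |C| = 2054596 to 1085069: violated.
The claimed |C| lies above the Hamming bound, so no 5-ary code of length 11 with d ≥ 3 can have 2054596 codewords.


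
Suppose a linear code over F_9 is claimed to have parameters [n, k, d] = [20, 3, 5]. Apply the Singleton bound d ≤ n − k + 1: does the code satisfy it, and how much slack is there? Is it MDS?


Singleton RHS = n − k + 1 = 18, slack = 13, bound satisfied, not MDS.

Singleton bound: d ≤ n − k + 1.
Here n = 20, k = 3, so n − k + 1 = 18.
Given d = 5, check d ≤ 18: YES.
Slack = (n − k + 1) − d = 13.
The code is NOT MDS (slack = 13 > 0).
Description: the claimed parameters are [20, 3, 5]_9; such a code would be non-MDS.


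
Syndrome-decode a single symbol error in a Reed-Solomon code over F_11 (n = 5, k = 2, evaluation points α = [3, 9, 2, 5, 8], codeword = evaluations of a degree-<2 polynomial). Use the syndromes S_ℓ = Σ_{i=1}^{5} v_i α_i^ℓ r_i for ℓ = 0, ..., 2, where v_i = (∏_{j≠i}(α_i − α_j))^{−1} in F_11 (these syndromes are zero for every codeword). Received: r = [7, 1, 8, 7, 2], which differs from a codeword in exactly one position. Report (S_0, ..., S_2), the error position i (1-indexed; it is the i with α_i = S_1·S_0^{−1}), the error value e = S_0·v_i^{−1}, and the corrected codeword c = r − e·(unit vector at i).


S = (4, 9, 1), error at position 4, error magnitude e = 2, c = [7, 1, 8, 5, 2].

Step 1: column multipliers v_i = (∏_{j≠i}(α_i − α_j))^{−1} mod 11.
  i = 1 (α = 3): (3−9)(3−2)(3−5)(3−8) = (−6)·1·(−2)·(−5) = −60 ≡ 6, so v_1 = 6^{−1} = 2 (mod 11).
  i = 2 (α = 9): (9−3)(9−2)(9−5)(9−8) = 6·7·4·1 = 168 ≡ 3, so v_2 = 3^{−1} = 4 (mod 11).
  i = 3 (α = 2): (2−3)(2−9)(2−5)(2−8) = (−1)·(−7)·(−3)·(−6) = 126 ≡ 5, so v_3 = 5^{−1} = 9 (mod 11).
  i = 4 (α = 5): (5−3)(5−9)(5−2)(5−8) = 2·(−4)·3·(−3) = 72 ≡ 6, so v_4 = 6^{−1} = 2 (mod 11).
  i = 5 (α = 8): (8−3)(8−9)(8−2)(8−5) = 5·(−1)·6·3 = −90 ≡ 9, so v_5 = 9^{−1} = 5 (mod 11).
  v = [2, 4, 9, 2, 5].
Step 2: syndromes of r = [7, 1, 8, 7, 2] (all sums mod 11).
  S_0 = Σ v_i r_i = 2·7 + 4·1 + 9·8 + 2·7 + 5·2 = 114 ≡ 4.
  S_1 = Σ v_i α_i r_i = 2·3·7 + 4·9·1 + 9·2·8 + 2·5·7 + 5·8·2 = 372 ≡ 9.
  α_i^2 mod 11 = [9, 4, 4, 3, 9].
  S_2 = Σ v_i α_i^2 r_i = 2·9·7 + 4·4·1 + 9·4·8 + 2·3·7 + 5·9·2 = 562 ≡ 1.
  S = (4, 9, 1) ≠ 0, so r is not a codeword (an error is present).
Step 3: locate the error. For a single error e at position i, S_ℓ = v_i·e·α_i^ℓ, so α_err = S_1/S_0.
  S_0^{−1} = 4^{−1} = 3 (mod 11), so α_err = 9·3 = 27 ≡ 5 = α_4. Error position i = 4.
  Consistency check: S_2/S_1 = 1·5 = 5 ≡ 5 = α_err ✓ (single-error assumption holds).
Step 4: error magnitude e = S_0/v_4 = S_0·∏_{j≠4}(α_4 − α_j) = 4·6 = 24 ≡ 2 (mod 11).
Step 5: correct position 4: c_4 = r_4 − e = 7 − 2 ≡ 5 (mod 11). Hence c = [7, 1, 8, 5, 2].
  Check: interpolating c through the α_i gives m(x) = 10 + 10·x (degree < 2) with m(α_i) = c_i for every i, so c is indeed a codeword.


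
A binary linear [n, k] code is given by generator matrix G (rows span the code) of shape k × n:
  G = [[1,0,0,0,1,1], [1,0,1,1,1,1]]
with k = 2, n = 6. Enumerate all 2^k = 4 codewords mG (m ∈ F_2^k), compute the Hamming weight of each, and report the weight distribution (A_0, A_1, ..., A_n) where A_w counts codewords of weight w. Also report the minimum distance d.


Weight distribution: A_0 = 1, A_2 = 1, A_3 = 1, A_5 = 1. Minimum distance d = 2.

Enumerate all 2^2 = 4 messages m ∈ F_2^2.
For each, compute codeword c = mG in F_2^6, then tally its weight.
  m = 00 → c = 000000, weight = 0.
  m = 10 → c = 100011, weight = 3.
  m = 01 → c = 101111, weight = 5.
  m = 11 → c = 001100, weight = 2.
Tally weights:
  weight 0: 1 codewords.
  weight 2: 1 codewords.
  weight 3: 1 codewords.
  weight 5: 1 codewords.
Minimum distance d = smallest w > 0 with A_w > 0 = 2.
Sanity: Σ A_w = 4 = 2^2 = 4 ✓.


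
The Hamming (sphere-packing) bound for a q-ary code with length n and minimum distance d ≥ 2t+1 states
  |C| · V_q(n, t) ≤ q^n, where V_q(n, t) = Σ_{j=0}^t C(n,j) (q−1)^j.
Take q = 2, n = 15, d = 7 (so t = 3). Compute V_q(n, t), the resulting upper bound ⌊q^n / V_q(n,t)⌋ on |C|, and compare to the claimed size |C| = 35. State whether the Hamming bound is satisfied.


V_q(n, t) = 576, q^n = 32768, Hamming bound = 56, |C| = 35 ≤ bound (satisfied).

Step 1: Compute V_q(n, t) = Σ_{j=0}^3 C(n, j) (q−1)^j.
  j = 0: C(15,0)·(1)^0 = 1·1 = 1.
  j = 1: C(15,1)·(1)^1 = 15·1 = 15.
  j = 2: C(15,2)·(1)^2 = 105·1 = 105.
  j = 3: C(15,3)·(1)^3 = 455·1 = 455.
  V_q(n, t) = 1 + 15 + 105 + 455 = 576.
Step 2: q^n = 2^15 = 32768.
Step 3: Hamming bound ⌊q^n / V_q(n,t)⌋ = ⌊32768/576⌋ = 56.
Step 4: Compare |C| = 35 to 56: satisfied.
The claimed |C| lies below the Hamming bound.


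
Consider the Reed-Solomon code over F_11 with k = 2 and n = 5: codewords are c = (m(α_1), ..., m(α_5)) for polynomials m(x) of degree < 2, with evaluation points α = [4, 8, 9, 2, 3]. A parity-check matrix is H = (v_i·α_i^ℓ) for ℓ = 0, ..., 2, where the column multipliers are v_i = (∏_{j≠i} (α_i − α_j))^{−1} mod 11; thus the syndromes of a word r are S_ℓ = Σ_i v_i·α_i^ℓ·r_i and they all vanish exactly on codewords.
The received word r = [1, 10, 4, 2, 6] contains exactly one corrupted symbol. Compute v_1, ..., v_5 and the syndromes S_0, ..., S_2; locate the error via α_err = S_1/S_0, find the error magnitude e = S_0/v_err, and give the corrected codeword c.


S = (7, 10, 8), error at position 5, error magnitude e = 10, c = [1, 10, 4, 2, 7].

Step 1: column multipliers v_i = (∏_{j≠i}(α_i − α_j))^{−1} mod 11.
  i = 1 (α = 4): (4−8)(4−9)(4−2)(4−3) = (−4)·(−5)·2·1 = 40 ≡ 7, so v_1 = 7^{−1} = 8 (mod 11).
  i = 2 (α = 8): (8−4)(8−9)(8−2)(8−3) = 4·(−1)·6·5 = −120 ≡ 1, so v_2 = 1^{−1} = 1 (mod 11).
  i = 3 (α = 9): (9−4)(9−8)(9−2)(9−3) = 5·1·7·6 = 210 ≡ 1, so v_3 = 1^{−1} = 1 (mod 11).
  i = 4 (α = 2): (2−4)(2−8)(2−9)(2−3) = (−2)·(−6)·(−7)·(−1) = 84 ≡ 7, so v_4 = 7^{−1} = 8 (mod 11).
  i = 5 (α = 3): (3−4)(3−8)(3−9)(3−2) = (−1)·(−5)·(−6)·1 = −30 ≡ 3, so v_5 = 3^{−1} = 4 (mod 11).
  v = [8, 1, 1, 8, 4].
Step 2: syndromes of r = [1, 10, 4, 2, 6] (all sums mod 11).
  S_0 = Σ v_i r_i = 8·1 + 1·10 + 1·4 + 8·2 + 4·6 = 62 ≡ 7.
  S_1 = Σ v_i α_i r_i = 8·4·1 + 1·8·10 + 1·9·4 + 8·2·2 + 4·3·6 = 252 ≡ 10.
  α_i^2 mod 11 = [5, 9, 4, 4, 9].
  S_2 = Σ v_i α_i^2 r_i = 8·5·1 + 1·9·10 + 1·4·4 + 8·4·2 + 4·9·6 = 426 ≡ 8.
  S = (7, 10, 8) ≠ 0, so r is not a codeword (an error is present).
Step 3: locate the error. For a single error e at position i, S_ℓ = v_i·e·α_i^ℓ, so α_err = S_1/S_0.
  S_0^{−1} = 7^{−1} = 8 (mod 11), so α_err = 10·8 = 80 ≡ 3 = α_5. Error position i = 5.
  Consistency check: S_2/S_1 = 8·10 = 80 ≡ 3 = α_err ✓ (single-error assumption holds).
Step 4: error magnitude e = S_0/v_5 = S_0·∏_{j≠5}(α_5 − α_j) = 7·3 = 21 ≡ 10 (mod 11).
Step 5: correct position 5: c_5 = r_5 − e = 6 − 10 ≡ 7 (mod 11). Hence c = [1, 10, 4, 2, 7].
  Check: interpolating c through the α_i gives m(x) = 3 + 5·x (degree < 2) with m(α_i) = c_i for every i, so c is indeed a codeword.


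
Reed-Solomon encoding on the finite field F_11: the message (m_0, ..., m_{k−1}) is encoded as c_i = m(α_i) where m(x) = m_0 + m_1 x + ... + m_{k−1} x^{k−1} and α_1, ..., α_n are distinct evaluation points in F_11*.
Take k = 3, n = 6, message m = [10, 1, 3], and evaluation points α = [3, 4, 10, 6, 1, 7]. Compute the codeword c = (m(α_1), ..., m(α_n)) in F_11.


c = [7, 7, 1, 3, 3, 10]

Message polynomial: m(x) = 10 + 1·x + 3·x^2 (mod 11).
For each evaluation point α_i, compute m(α_i) mod 11:
  α_1 = 3: Horner steps 3 → 10 → 7, so m(3) = 7.
  α_2 = 4: Horner steps 3 → 2 → 7, so m(4) = 7.
  α_3 = 10: Horner steps 3 → 9 → 1, so m(10) = 1.
  α_4 = 6: Horner steps 3 → 8 → 3, so m(6) = 3.
  α_5 = 1: Horner steps 3 → 4 → 3, so m(1) = 3.
  α_6 = 7: Horner steps 3 → 0 → 10, so m(7) = 10.
Codeword c = [7, 7, 1, 3, 3, 10] ∈ F_11^6.


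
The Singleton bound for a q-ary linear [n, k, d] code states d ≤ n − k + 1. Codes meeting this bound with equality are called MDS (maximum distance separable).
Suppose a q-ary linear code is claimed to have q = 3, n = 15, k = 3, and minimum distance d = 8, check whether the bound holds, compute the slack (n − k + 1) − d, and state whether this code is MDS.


Singleton RHS = n − k + 1 = 13, slack = 5, bound satisfied, not MDS.

Singleton bound: d ≤ n − k + 1.
Here n = 15, k = 3, so n − k + 1 = 13.
Given d = 8, check d ≤ 13: YES.
Slack = (n − k + 1) − d = 5.
The code is NOT MDS (slack = 5 > 0).
Description: the claimed parameters are [15, 3, 8]_3; such a code would be non-MDS.


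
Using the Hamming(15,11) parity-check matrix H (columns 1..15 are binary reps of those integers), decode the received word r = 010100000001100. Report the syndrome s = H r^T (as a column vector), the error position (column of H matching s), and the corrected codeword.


s = (0, 1, 1, 1)^T, error position = 7, corrected codeword c = 010100100001100

Compute s = H r^T mod 2 one row at a time:
  s_1 = 0 + 0 + 0 + 0 + 1 + 1 + 0 + 0 = 2 ≡ 0 (mod 2).
  s_2 = 1 + 0 + 0 + 0 + 1 + 1 + 0 + 0 = 3 ≡ 1 (mod 2).
  s_3 = 1 + 0 + 0 + 0 + 0 + 0 + 0 + 0 = 1 ≡ 1 (mod 2).
  s_4 = 0 + 0 + 0 + 0 + 0 + 0 + 1 + 0 = 1 ≡ 1 (mod 2).
s = (0, 1, 1, 1)^T — this equals column 7 of H (binary 0111), so error is at position 7.
Correct: flip bit 7 of r = 010100000001100 to get c = 010100100001100.
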